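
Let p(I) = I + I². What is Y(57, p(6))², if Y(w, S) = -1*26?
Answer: 676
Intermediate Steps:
Y(w, S) = -26
Y(57, p(6))² = (-26)² = 676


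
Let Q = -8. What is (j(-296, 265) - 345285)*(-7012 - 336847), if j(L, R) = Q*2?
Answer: 118734856559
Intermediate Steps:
j(L, R) = -16 (j(L, R) = -8*2 = -16)
(j(-296, 265) - 345285)*(-7012 - 336847) = (-16 - 345285)*(-7012 - 336847) = -345301*(-343859) = 118734856559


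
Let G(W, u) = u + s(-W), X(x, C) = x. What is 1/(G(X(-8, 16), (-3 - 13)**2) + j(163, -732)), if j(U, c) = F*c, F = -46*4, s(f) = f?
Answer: 1/134952 ≈ 7.4100e-6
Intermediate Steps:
G(W, u) = u - W
F = -184
j(U, c) = -184*c
1/(G(X(-8, 16), (-3 - 13)**2) + j(163, -732)) = 1/(((-3 - 13)**2 - 1*(-8)) - 184*(-732)) = 1/(((-16)**2 + 8) + 134688) = 1/((256 + 8) + 134688) = 1/(264 + 134688) = 1/134952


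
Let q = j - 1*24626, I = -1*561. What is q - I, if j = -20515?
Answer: -44580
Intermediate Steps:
I = -561
q = -45141 (q = -20515 - 1*24626 = -20515 - 24626 = -45141)
q - I = -45141 - 1*(-561) = -45141 + 561 = -44580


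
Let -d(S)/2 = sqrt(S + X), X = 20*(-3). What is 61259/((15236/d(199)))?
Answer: -61259*sqrt(139)/7618 ≈ -94.806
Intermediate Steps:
X = -60
d(S) = -2*sqrt(-60 + S) (d(S) = -2*sqrt(S - 60) = -2*sqrt(-60 + S))
61259/((15236/d(199))) = 61259/((15236/((-2*sqrt(-60 + 199))))) = 61259/((15236/((-2*sqrt(139))))) = 61259/((15236*(-sqrt(139)/278))) = 61259/((-7618*sqrt(139)/139)) = 61259*(-sqrt(139)/7618) = -61259*sqrt(139)/7618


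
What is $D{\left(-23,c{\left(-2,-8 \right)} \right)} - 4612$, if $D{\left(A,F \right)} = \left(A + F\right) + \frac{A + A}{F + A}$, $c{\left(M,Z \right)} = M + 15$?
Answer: $- \frac{23087}{5} \approx -4617.4$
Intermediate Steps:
$c{\left(M,Z \right)} = 15 + M$
$D{\left(A,F \right)} = A + F + \frac{2 A}{A + F}$ ($D{\left(A,F \right)} = \left(A + F\right) + \frac{2 A}{A + F} = A + F + \frac{2 A}{A + F}$)
$D{\left(-23,c{\left(-2,-8 \right)} \right)} - 4612 = \frac{\left(-23\right)^{2} + \left(15 - 2\right)^{2} + 2 \left(-23\right) + 2 \left(-23\right) \left(15 - 2\right)}{-23 + \left(15 - 2\right)} - 4612 = \frac{529 + 13^{2} - 46 + 2 \left(-23\right) 13}{-23 + 13} - 4612 = \frac{529 + 169 - 46 - 598}{-10} - 4612 = \left(- \frac{1}{10}\right) 54 - 4612 = - \frac{27}{5} - 4612 = - \frac{23087}{5}$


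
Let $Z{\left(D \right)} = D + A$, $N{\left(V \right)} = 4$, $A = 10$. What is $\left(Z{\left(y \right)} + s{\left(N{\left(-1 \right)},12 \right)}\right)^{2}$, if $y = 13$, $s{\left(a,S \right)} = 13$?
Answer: $1296$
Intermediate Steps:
$Z{\left(D \right)} = 10 + D$ ($Z{\left(D \right)} = D + 10 = 10 + D$)
$\left(Z{\left(y \right)} + s{\left(N{\left(-1 \right)},12 \right)}\right)^{2} = \left(\left(10 + 13\right) + 13\right)^{2} = \left(23 + 13\right)^{2} = 36^{2} = 1296$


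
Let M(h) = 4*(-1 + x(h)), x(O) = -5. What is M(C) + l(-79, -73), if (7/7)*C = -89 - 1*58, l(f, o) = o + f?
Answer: -176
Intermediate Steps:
l(f, o) = f + o
C = -147 (C = -89 - 1*58 = -89 - 58 = -147)
M(h) = -24 (M(h) = 4*(-1 - 5) = 4*(-6) = -24)
M(C) + l(-79, -73) = -24 + (-79 - 73) = -24 - 152 = -176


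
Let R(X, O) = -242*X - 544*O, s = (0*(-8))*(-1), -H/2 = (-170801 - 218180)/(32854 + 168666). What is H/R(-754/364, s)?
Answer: 2722867/353566840 ≈ 0.0077011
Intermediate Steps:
H = 388981/100760 (H = -2*(-170801 - 218180)/(32854 + 168666) = -(-777962)/201520 = -2*(-388981/201520) = 388981/100760 ≈ 3.8605)
s = 0 (s = 0*(-1) = 0)
R(X, O) = -544*O - 242*X
H/R(-754/364, s) = 388981/(100760*(-544*0 - (-182468)/364)) = 388981/(100760*(0 - (-182468)/364)) = 388981/(100760*(0 - 242*(-29/14))) = 388981/(100760*(0 + 3509/7)) = 388981/(100760*(3509/7)) = (388981/100760)*(7/3509) = 2722867/353566840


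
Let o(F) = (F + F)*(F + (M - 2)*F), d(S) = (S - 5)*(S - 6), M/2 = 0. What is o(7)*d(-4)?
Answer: -8820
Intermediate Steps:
M = 0 (M = 2*0 = 0)
d(S) = (-6 + S)*(-5 + S) (d(S) = (-5 + S)*(-6 + S) = (-6 + S)*(-5 + S))
o(F) = -2*F² (o(F) = (F + F)*(F + (0 - 2)*F) = (2*F)*(F - 2*F) = (2*F)*(-F) = -2*F²)
o(7)*d(-4) = (-2*7²)*(30 + (-4)² - 11*(-4)) = (-2*49)*(30 + 16 + 44) = -98*90 = -8820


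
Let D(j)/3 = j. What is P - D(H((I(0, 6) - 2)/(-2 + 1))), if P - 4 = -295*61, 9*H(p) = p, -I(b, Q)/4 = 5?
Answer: -53995/3 ≈ -17998.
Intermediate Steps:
I(b, Q) = -20 (I(b, Q) = -4*5 = -20)
H(p) = p/9
P = -17991 (P = 4 - 295*61 = 4 - 17995 = -17991)
D(j) = 3*j
P - D(H((I(0, 6) - 2)/(-2 + 1))) = -17991 - 3*((-20 - 2)/(-2 + 1))/9 = -17991 - 3*(-22/(-1))/9 = -17991 - 3*(-22*(-1))/9 = -17991 - 3*(⅑)*22 = -17991 - 3*22/9 = -17991 - 1*22/3 = -17991 - 22/3 = -53995/3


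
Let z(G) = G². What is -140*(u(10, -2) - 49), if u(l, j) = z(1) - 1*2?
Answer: 7000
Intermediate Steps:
u(l, j) = -1 (u(l, j) = 1² - 1*2 = 1 - 2 = -1)
-140*(u(10, -2) - 49) = -140*(-1 - 49) = -140*(-50) = 7000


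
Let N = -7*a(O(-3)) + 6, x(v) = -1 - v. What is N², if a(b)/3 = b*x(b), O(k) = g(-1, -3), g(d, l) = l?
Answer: 17424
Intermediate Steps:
O(k) = -3
a(b) = 3*b*(-1 - b) (a(b) = 3*(b*(-1 - b)) = 3*b*(-1 - b))
N = 132 (N = -(-21)*(-3)*(1 - 3) + 6 = -(-21)*(-3)*(-2) + 6 = -7*(-18) + 6 = 126 + 6 = 132)
N² = 132² = 17424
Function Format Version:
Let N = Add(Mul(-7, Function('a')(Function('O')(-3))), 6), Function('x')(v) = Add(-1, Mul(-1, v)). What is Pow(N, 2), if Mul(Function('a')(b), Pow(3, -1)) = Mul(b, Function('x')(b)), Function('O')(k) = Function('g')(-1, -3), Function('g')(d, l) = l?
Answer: 17424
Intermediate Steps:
Function('O')(k) = -3
Function('a')(b) = Mul(3, b, Add(-1, Mul(-1, b))) (Function('a')(b) = Mul(3, Mul(b, Add(-1, Mul(-1, b)))) = Mul(3, b, Add(-1, Mul(-1, b))))
N = 132 (N = Add(Mul(-7, Mul(-3, -3, Add(1, -3))), 6) = Add(Mul(-7, Mul(-3, -3, -2)), 6) = Add(Mul(-7, -18), 6) = Add(126, 6) = 132)
Pow(N, 2) = Pow(132, 2) = 17424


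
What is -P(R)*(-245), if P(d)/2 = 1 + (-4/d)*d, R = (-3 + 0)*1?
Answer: -1470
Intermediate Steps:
R = -3 (R = -3*1 = -3)
P(d) = -6 (P(d) = 2*(1 + (-4/d)*d) = 2*(1 - 4) = 2*(-3) = -6)
-P(R)*(-245) = -1*(-6)*(-245) = 6*(-245) = -1470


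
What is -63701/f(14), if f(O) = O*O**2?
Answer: -63701/2744 ≈ -23.215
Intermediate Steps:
f(O) = O**3
-63701/f(14) = -63701/(14**3) = -63701/2744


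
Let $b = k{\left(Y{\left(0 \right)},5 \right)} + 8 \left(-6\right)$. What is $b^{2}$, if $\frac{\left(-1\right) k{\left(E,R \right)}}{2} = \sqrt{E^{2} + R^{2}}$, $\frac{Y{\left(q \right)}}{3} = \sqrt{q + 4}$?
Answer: $2548 + 192 \sqrt{61} \approx 4047.6$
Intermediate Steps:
$Y{\left(q \right)} = 3 \sqrt{4 + q}$ ($Y{\left(q \right)} = 3 \sqrt{q + 4} = 3 \sqrt{4 + q}$)
$k{\left(E,R \right)} = - 2 \sqrt{E^{2} + R^{2}}$
$b = -48 - 2 \sqrt{61}$ ($b = - 2 \sqrt{\left(3 \sqrt{4 + 0}\right)^{2} + 5^{2}} + 8 \left(-6\right) = - 2 \sqrt{\left(3 \sqrt{4}\right)^{2} + 25} - 48 = - 2 \sqrt{\left(3 \cdot 2\right)^{2} + 25} - 48 = - 2 \sqrt{6^{2} + 25} - 48 = - 2 \sqrt{36 + 25} - 48 = - 2 \sqrt{61} - 48 = -48 - 2 \sqrt{61} \approx -63.62$)
$b^{2} = \left(-48 - 2 \sqrt{61}\right)^{2}$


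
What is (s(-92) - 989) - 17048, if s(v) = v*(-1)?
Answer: -17945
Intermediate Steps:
s(v) = -v
(s(-92) - 989) - 17048 = (-1*(-92) - 989) - 17048 = (92 - 989) - 17048 = -897 - 17048 = -17945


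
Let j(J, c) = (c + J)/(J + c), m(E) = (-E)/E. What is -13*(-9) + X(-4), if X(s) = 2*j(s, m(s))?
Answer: 119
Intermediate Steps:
m(E) = -1
j(J, c) = 1 (j(J, c) = (J + c)/(J + c) = 1)
X(s) = 2 (X(s) = 2*1 = 2)
-13*(-9) + X(-4) = -13*(-9) + 2 = 117 + 2 = 119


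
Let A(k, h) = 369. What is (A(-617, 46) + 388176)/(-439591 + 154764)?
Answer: -388545/284827 ≈ -1.3641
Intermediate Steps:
(A(-617, 46) + 388176)/(-439591 + 154764) = (369 + 388176)/(-439591 + 154764) = 388545/(-284827) = 388545*(-1/284827) = -388545/284827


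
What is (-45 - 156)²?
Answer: 40401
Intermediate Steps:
(-45 - 156)² = (-201)² = 40401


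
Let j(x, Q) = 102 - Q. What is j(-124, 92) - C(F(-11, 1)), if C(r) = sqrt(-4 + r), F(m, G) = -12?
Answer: 10 - 4*I ≈ 10.0 - 4.0*I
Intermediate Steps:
j(-124, 92) - C(F(-11, 1)) = (102 - 1*92) - sqrt(-4 - 12) = (102 - 92) - sqrt(-16) = 10 - 4*I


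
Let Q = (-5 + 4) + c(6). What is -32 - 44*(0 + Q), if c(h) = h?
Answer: -252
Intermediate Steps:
Q = 5 (Q = (-5 + 4) + 6 = -1 + 6 = 5)
-32 - 44*(0 + Q) = -32 - 44*(0 + 5) = -32 - 44*5 = -32 - 11*20 = -32 - 220 = -252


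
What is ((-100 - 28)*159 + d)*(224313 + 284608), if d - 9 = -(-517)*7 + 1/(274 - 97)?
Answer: -1506480971387/177 ≈ -8.5112e+9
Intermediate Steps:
d = 642157/177 (d = 9 + (-(-517)*7 + 1/(274 - 97)) = 9 + (-47*(-77) + 1/177) = 9 + (3619 + 1/177) = 9 + 640564/177 = 642157/177 ≈ 3628.0)
((-100 - 28)*159 + d)*(224313 + 284608) = ((-100 - 28)*159 + 642157/177)*(224313 + 284608) = (-128*159 + 642157/177)*508921 = (-20352 + 642157/177)*508921 = -2960147/177*508921 = -1506480971387/177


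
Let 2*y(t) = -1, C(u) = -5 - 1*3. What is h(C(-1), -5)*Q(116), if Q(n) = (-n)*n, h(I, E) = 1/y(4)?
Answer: 26912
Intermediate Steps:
C(u) = -8 (C(u) = -5 - 3 = -8)
y(t) = -½ (y(t) = (½)*(-1) = -½)
h(I, E) = -2 (h(I, E) = 1/(-½) = -2)
Q(n) = -n²
h(C(-1), -5)*Q(116) = -(-2)*116² = -(-2)*13456 = -2*(-13456) = 26912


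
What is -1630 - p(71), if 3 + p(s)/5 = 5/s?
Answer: -114690/71 ≈ -1615.4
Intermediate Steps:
p(s) = -15 + 25/s (p(s) = -15 + 5*(5/s) = -15 + 25/s)
-1630 - p(71) = -1630 - (-15 + 25/71) = -1630 - 1*(-1040/71) = -1630 + 1040/71 = -114690/71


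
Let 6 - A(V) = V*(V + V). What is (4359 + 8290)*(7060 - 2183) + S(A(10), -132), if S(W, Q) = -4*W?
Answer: 61689949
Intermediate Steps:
A(V) = 6 - 2*V**2 (A(V) = 6 - V*(V + V) = 6 - V*2*V = 6 - 2*V**2)
(4359 + 8290)*(7060 - 2183) + S(A(10), -132) = (4359 + 8290)*(7060 - 2183) - 4*(6 - 2*10**2) = 12649*4877 - 4*(6 - 2*100) = 61689173 - 4*(6 - 200) = 61689173 - 4*(-194) = 61689173 + 776 = 61689949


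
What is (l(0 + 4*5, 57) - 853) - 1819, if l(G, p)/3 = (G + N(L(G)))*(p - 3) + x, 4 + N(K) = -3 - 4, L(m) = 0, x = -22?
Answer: -1280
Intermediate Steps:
N(K) = -11 (N(K) = -4 + (-3 - 4) = -4 - 7 = -11)
l(G, p) = -66 + 3*(-11 + G)*(-3 + p) (l(G, p) = 3*((G - 11)*(p - 3) - 22) = 3*((-11 + G)*(-3 + p) - 22) = 3*(-22 + (-11 + G)*(-3 + p)) = -66 + 3*(-11 + G)*(-3 + p))
(l(0 + 4*5, 57) - 853) - 1819 = ((33 - 33*57 - 9*(0 + 4*5) + 3*(0 + 4*5)*57) - 853) - 1819 = ((33 - 1881 - 9*(0 + 20) + 3*(0 + 20)*57) - 853) - 1819 = ((33 - 1881 - 9*20 + 3*20*57) - 853) - 1819 = ((33 - 1881 - 180 + 3420) - 853) - 1819 = (1392 - 853) - 1819 = 539 - 1819 = -1280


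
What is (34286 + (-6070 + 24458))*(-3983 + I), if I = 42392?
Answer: 2023155666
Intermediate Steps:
(34286 + (-6070 + 24458))*(-3983 + I) = (34286 + (-6070 + 24458))*(-3983 + 42392) = (34286 + 18388)*38409 = 52674*38409 = 2023155666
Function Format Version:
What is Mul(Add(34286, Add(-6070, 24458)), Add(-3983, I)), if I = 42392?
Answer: 2023155666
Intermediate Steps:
Mul(Add(34286, Add(-6070, 24458)), Add(-3983, I)) = Mul(Add(34286, Add(-6070, 24458)), Add(-3983, 42392)) = Mul(Add(34286, 18388), 38409) = Mul(52674, 38409) = 2023155666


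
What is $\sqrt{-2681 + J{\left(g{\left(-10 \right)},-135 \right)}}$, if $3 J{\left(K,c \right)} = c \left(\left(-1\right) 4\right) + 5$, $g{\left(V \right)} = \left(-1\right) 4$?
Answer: $\frac{i \sqrt{22494}}{3} \approx 49.993 i$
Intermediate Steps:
$g{\left(V \right)} = -4$
$J{\left(K,c \right)} = \frac{5}{3} - \frac{4 c}{3}$ ($J{\left(K,c \right)} = \frac{c \left(\left(-1\right) 4\right) + 5}{3} = \frac{c \left(-4\right) + 5}{3} = \frac{- 4 c + 5}{3} = \frac{5 - 4 c}{3} = \frac{5}{3} - \frac{4 c}{3}$)
$\sqrt{-2681 + J{\left(g{\left(-10 \right)},-135 \right)}} = \sqrt{-2681 + \left(\frac{5}{3} - -180\right)} = \sqrt{-2681 + \left(\frac{5}{3} + 180\right)} = \sqrt{-2681 + \frac{545}{3}} = \sqrt{- \frac{7498}{3}} = \frac{i \sqrt{22494}}{3}$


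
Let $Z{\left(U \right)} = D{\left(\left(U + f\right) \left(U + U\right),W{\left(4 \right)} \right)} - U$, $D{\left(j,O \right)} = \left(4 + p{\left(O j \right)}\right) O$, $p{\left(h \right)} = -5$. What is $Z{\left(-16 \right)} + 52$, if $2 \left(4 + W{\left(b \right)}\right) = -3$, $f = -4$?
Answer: $\frac{147}{2} \approx 73.5$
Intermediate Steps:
$W{\left(b \right)} = - \frac{11}{2}$ ($W{\left(b \right)} = -4 + \frac{1}{2} \left(-3\right) = -4 - \frac{3}{2} = - \frac{11}{2}$)
$D{\left(j,O \right)} = - O$ ($D{\left(j,O \right)} = \left(4 - 5\right) O = - O$)
$Z{\left(U \right)} = \frac{11}{2} - U$ ($Z{\left(U \right)} = \left(-1\right) \left(- \frac{11}{2}\right) - U = \frac{11}{2} - U$)
$Z{\left(-16 \right)} + 52 = \left(\frac{11}{2} - -16\right) + 52 = \left(\frac{11}{2} + 16\right) + 52 = \frac{43}{2} + 52 = \frac{147}{2}$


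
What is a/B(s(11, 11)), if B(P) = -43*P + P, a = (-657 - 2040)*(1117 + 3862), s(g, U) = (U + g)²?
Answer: 4476121/6776 ≈ 660.58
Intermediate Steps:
a = -13428363 (a = -2697*4979 = -13428363)
B(P) = -42*P
a/B(s(11, 11)) = -13428363*(-1/(42*(11 + 11)²)) = -13428363/((-42*22²)) = -13428363/((-42*484)) = -13428363/(-20328) = -13428363*(-1/20328) = 4476121/6776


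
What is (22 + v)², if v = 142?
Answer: 26896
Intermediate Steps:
(22 + v)² = (22 + 142)² = 164² = 26896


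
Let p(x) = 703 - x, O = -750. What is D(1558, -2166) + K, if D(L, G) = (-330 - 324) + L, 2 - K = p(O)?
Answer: -547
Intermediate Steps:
K = -1451 (K = 2 - (703 - 1*(-750)) = 2 - (703 + 750) = 2 - 1*1453 = 2 - 1453 = -1451)
D(L, G) = -654 + L
D(1558, -2166) + K = (-654 + 1558) - 1451 = 904 - 1451 = -547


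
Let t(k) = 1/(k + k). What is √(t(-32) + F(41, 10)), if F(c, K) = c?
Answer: √2623/8 ≈ 6.4019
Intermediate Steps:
t(k) = 1/(2*k)
√(t(-32) + F(41, 10)) = √((½)/(-32) + 41) = √((½)*(-1/32) + 41) = √(-1/64 + 41) = √(2623/64) = √2623/8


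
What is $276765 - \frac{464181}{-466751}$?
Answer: $\frac{129180804696}{466751} \approx 2.7677 \cdot 10^{5}$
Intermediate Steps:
$276765 - \frac{464181}{-466751} = 276765 - - \frac{464181}{466751} = 276765 + \frac{464181}{466751} = \frac{129180804696}{466751}$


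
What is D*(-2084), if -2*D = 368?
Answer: 383456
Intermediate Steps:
D = -184 (D = -½*368 = -184)
D*(-2084) = -184*(-2084) = 383456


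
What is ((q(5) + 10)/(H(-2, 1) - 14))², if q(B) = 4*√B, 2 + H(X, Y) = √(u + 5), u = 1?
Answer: 2358/3125 + 128*√30/3125 + 288*√6/3125 + 1048*√5/3125 ≈ 1.9545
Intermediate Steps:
H(X, Y) = -2 + √6 (H(X, Y) = -2 + √(1 + 5) = -2 + √6)
((q(5) + 10)/(H(-2, 1) - 14))² = ((4*√5 + 10)/((-2 + √6) - 14))² = ((10 + 4*√5)/(-16 + √6))² = (10 + 4*√5)²/(-16 + √6)²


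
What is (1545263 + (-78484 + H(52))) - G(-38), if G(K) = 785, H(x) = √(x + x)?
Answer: 1465994 + 2*√26 ≈ 1.4660e+6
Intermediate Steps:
H(x) = √2*√x (H(x) = √(2*x) = √2*√x)
(1545263 + (-78484 + H(52))) - G(-38) = (1545263 + (-78484 + √2*√52)) - 1*785 = (1545263 + (-78484 + √2*(2*√13))) - 785 = (1545263 + (-78484 + 2*√26)) - 785 = (1466779 + 2*√26) - 785 = 1465994 + 2*√26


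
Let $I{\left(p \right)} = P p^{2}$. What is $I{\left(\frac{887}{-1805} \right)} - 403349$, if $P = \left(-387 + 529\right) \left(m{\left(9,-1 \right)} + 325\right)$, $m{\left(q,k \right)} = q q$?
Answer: $- \frac{1268762319337}{3258025} \approx -3.8943 \cdot 10^{5}$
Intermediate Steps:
$m{\left(q,k \right)} = q^{2}$
$P = 57652$ ($P = \left(-387 + 529\right) \left(9^{2} + 325\right) = 142 \left(81 + 325\right) = 142 \cdot 406 = 57652$)
$I{\left(p \right)} = 57652 p^{2}$
$I{\left(\frac{887}{-1805} \right)} - 403349 = 57652 \left(\frac{887}{-1805}\right)^{2} - 403349 = 57652 \left(887 \left(- \frac{1}{1805}\right)\right)^{2} - 403349 = 57652 \left(- \frac{887}{1805}\right)^{2} - 403349 = 57652 \cdot \frac{786769}{3258025} - 403349 = \frac{45358806388}{3258025} - 403349 = - \frac{1268762319337}{3258025}$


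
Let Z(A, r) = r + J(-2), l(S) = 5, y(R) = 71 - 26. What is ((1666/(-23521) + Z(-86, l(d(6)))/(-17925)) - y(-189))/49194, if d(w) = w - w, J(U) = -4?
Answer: -9501256598/10370437713225 ≈ -0.00091619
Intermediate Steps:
y(R) = 45
d(w) = 0
Z(A, r) = -4 + r (Z(A, r) = r - 4 = -4 + r)
((1666/(-23521) + Z(-86, l(d(6)))/(-17925)) - y(-189))/49194 = ((1666/(-23521) + (-4 + 5)/(-17925)) - 1*45)/49194 = ((1666*(-1/23521) + 1*(-1/17925)) - 45)*(1/49194) = ((-1666/23521 - 1/17925) - 45)*(1/49194) = (-29886571/421613925 - 45)*(1/49194) = -19002513196/421613925*1/49194 = -9501256598/10370437713225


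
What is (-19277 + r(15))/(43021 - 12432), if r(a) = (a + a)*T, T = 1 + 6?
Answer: -19067/30589 ≈ -0.62333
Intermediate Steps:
T = 7
r(a) = 14*a (r(a) = (a + a)*7 = (2*a)*7 = 14*a)
(-19277 + r(15))/(43021 - 12432) = (-19277 + 14*15)/(43021 - 12432) = (-19277 + 210)/30589 = -19067*1/30589 = -19067/30589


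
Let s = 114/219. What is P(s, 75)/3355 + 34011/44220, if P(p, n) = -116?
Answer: 660469/899140 ≈ 0.73456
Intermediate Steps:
s = 38/73 (s = 114*(1/219) = 38/73 ≈ 0.52055)
P(s, 75)/3355 + 34011/44220 = -116/3355 + 34011/44220 = -116*1/3355 + 34011*(1/44220) = -116/3355 + 11337/14740 = 660469/899140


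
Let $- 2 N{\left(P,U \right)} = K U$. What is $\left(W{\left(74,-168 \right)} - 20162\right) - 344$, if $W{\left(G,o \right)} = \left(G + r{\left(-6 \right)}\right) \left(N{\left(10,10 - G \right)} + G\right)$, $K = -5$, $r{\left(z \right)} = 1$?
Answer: $-26956$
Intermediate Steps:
$N{\left(P,U \right)} = \frac{5 U}{2}$ ($N{\left(P,U \right)} = - \frac{\left(-5\right) U}{2} = \frac{5 U}{2}$)
$W{\left(G,o \right)} = \left(1 + G\right) \left(25 - \frac{3 G}{2}\right)$ ($W{\left(G,o \right)} = \left(G + 1\right) \left(\frac{5 \left(10 - G\right)}{2} + G\right) = \left(1 + G\right) \left(\left(25 - \frac{5 G}{2}\right) + G\right) = \left(1 + G\right) \left(25 - \frac{3 G}{2}\right)$)
$\left(W{\left(74,-168 \right)} - 20162\right) - 344 = \left(\left(25 - \frac{3 \cdot 74^{2}}{2} + \frac{47}{2} \cdot 74\right) - 20162\right) - 344 = \left(\left(25 - 8214 + 1739\right) - 20162\right) - 344 = \left(-6450 - 20162\right) - 344 = -26612 - 344 = -26956$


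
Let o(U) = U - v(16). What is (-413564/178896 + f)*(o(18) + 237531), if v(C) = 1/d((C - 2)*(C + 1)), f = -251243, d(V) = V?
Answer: -90755033462390929/1520616 ≈ -5.9683e+10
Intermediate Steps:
v(C) = 1/((1 + C)*(-2 + C)) (v(C) = 1/((C - 2)*(C + 1)) = 1/((-2 + C)*(1 + C)) = 1/((1 + C)*(-2 + C)))
o(U) = -1/238 + U (o(U) = U - 1/(-2 + 16**2 - 1*16) = U - 1/(-2 + 256 - 16) = U - 1/238 = -1/238 + U)
(-413564/178896 + f)*(o(18) + 237531) = (-413564/178896 - 251243)*((-1/238 + 18) + 237531) = (-413564*1/178896 - 251243)*(4283/238 + 237531) = (-103391/44724 - 251243)*(56536661/238) = -11236695323/44724*56536661/238 = -90755033462390929/1520616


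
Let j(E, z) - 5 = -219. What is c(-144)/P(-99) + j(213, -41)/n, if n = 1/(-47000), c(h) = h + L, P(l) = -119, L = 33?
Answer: 1196902111/119 ≈ 1.0058e+7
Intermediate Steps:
j(E, z) = -214 (j(E, z) = 5 - 219 = -214)
c(h) = 33 + h (c(h) = h + 33 = 33 + h)
n = -1/47000 ≈ -2.1277e-5
c(-144)/P(-99) + j(213, -41)/n = (33 - 144)/(-119) - 214/(-1/47000) = -111*(-1/119) - 214*(-47000) = 111/119 + 10058000 = 1196902111/119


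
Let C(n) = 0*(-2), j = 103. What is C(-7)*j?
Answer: 0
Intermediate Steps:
C(n) = 0
C(-7)*j = 0*103 = 0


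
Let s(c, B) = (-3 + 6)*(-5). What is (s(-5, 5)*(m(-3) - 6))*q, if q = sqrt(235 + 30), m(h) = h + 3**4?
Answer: -1080*sqrt(265) ≈ -17581.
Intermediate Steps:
m(h) = 81 + h (m(h) = h + 81 = 81 + h)
s(c, B) = -15 (s(c, B) = 3*(-5) = -15)
q = sqrt(265) ≈ 16.279
(s(-5, 5)*(m(-3) - 6))*q = (-15*((81 - 3) - 6))*sqrt(265) = (-15*(78 - 6))*sqrt(265) = (-15*72)*sqrt(265) = -1080*sqrt(265)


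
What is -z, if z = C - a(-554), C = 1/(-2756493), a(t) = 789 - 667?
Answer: 336292147/2756493 ≈ 122.00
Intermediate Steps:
a(t) = 122
C = -1/2756493 ≈ -3.6278e-7
z = -336292147/2756493 (z = -1/2756493 - 1*122 = -1/2756493 - 122 = -336292147/2756493 ≈ -122.00)
-z = -1*(-336292147/2756493) = 336292147/2756493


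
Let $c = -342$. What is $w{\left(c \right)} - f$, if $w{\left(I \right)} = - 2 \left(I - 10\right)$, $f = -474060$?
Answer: $474764$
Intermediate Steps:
$w{\left(I \right)} = 20 - 2 I$ ($w{\left(I \right)} = - 2 \left(-10 + I\right) = 20 - 2 I$)
$w{\left(c \right)} - f = \left(20 - -684\right) - -474060 = \left(20 + 684\right) + 474060 = 704 + 474060 = 474764$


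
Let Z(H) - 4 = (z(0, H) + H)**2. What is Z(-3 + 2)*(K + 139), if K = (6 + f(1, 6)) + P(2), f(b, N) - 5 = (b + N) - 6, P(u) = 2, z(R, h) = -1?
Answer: 1224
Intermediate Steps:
Z(H) = 4 + (-1 + H)**2
f(b, N) = -1 + N + b (f(b, N) = 5 + ((b + N) - 6) = 5 + ((N + b) - 6) = 5 + (-6 + N + b) = -1 + N + b)
K = 14 (K = (6 + (-1 + 6 + 1)) + 2 = (6 + 6) + 2 = 12 + 2 = 14)
Z(-3 + 2)*(K + 139) = (4 + (-1 + (-3 + 2))**2)*(14 + 139) = (4 + (-1 - 1)**2)*153 = (4 + (-2)**2)*153 = (4 + 4)*153 = 8*153 = 1224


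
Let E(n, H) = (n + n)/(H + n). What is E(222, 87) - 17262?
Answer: -1777838/103 ≈ -17261.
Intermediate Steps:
E(n, H) = 2*n/(H + n) (E(n, H) = (2*n)/(H + n) = 2*n/(H + n))
E(222, 87) - 17262 = 2*222/(87 + 222) - 17262 = 2*222/309 - 17262 = 2*222*(1/309) - 17262 = 148/103 - 17262 = -1777838/103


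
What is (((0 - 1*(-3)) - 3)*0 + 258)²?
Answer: 66564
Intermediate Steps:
(((0 - 1*(-3)) - 3)*0 + 258)² = (((0 + 3) - 3)*0 + 258)² = ((3 - 3)*0 + 258)² = (0*0 + 258)² = (0 + 258)² = 258² = 66564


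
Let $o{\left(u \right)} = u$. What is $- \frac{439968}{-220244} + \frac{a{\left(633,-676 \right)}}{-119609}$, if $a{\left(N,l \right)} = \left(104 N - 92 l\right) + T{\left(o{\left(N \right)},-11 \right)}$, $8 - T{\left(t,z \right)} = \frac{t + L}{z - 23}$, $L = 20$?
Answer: $\frac{29654827593}{31988128438} \approx 0.92706$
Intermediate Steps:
$T{\left(t,z \right)} = 8 - \frac{20 + t}{-23 + z}$ ($T{\left(t,z \right)} = 8 - \frac{t + 20}{z - 23} = 8 - \frac{20 + t}{-23 + z}$)
$a{\left(N,l \right)} = \frac{146}{17} - 92 l + \frac{3537 N}{34}$ ($a{\left(N,l \right)} = \left(104 N - 92 l\right) + \frac{-204 - N + 8 \left(-11\right)}{-23 - 11} = \left(- 92 l + 104 N\right) + \frac{-204 - N - 88}{-34} = \left(- 92 l + 104 N\right) - \frac{-292 - N}{34} = \left(- 92 l + 104 N\right) + \left(\frac{146}{17} + \frac{N}{34}\right) = \frac{146}{17} - 92 l + \frac{3537 N}{34}$)
$- \frac{439968}{-220244} + \frac{a{\left(633,-676 \right)}}{-119609} = - \frac{439968}{-220244} + \frac{\frac{146}{17} - -62192 + \frac{3537}{34} \cdot 633}{-119609} = \left(-439968\right) \left(- \frac{1}{220244}\right) + \left(\frac{146}{17} + 62192 + \frac{2238921}{34}\right) \left(- \frac{1}{119609}\right) = \frac{109992}{55061} + \frac{4353741}{34} \left(- \frac{1}{119609}\right) = \frac{109992}{55061} - \frac{621963}{580958} = \frac{29654827593}{31988128438}$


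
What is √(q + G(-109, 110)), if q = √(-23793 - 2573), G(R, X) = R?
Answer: √(-109 + I*√26366) ≈ 6.5791 + 12.34*I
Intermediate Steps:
q = I*√26366 (q = √(-26366) = I*√26366 ≈ 162.38*I)
√(q + G(-109, 110)) = √(I*√26366 - 109) = √(-109 + I*√26366)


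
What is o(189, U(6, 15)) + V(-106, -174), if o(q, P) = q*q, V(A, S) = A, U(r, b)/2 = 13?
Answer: 35615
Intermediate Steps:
U(r, b) = 26 (U(r, b) = 2*13 = 26)
o(q, P) = q**2
o(189, U(6, 15)) + V(-106, -174) = 189**2 - 106 = 35721 - 106 = 35615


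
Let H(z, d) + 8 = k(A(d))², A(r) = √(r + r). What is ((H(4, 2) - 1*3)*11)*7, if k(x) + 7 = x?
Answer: 1078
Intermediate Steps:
A(r) = √2*√r (A(r) = √(2*r) = √2*√r)
k(x) = -7 + x
H(z, d) = -8 + (-7 + √2*√d)²
((H(4, 2) - 1*3)*11)*7 = (((-8 + (-7 + √2*√2)²) - 1*3)*11)*7 = (((-8 + (-7 + 2)²) - 3)*11)*7 = (((-8 + (-5)²) - 3)*11)*7 = (((-8 + 25) - 3)*11)*7 = ((17 - 3)*11)*7 = (14*11)*7 = 154*7 = 1078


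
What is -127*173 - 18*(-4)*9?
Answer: -21323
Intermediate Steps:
-127*173 - 18*(-4)*9 = -21971 - (-72)*9 = -21971 - 1*(-648) = -21971 + 648 = -21323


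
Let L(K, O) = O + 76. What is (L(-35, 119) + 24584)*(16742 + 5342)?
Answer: 547219436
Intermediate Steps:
L(K, O) = 76 + O
(L(-35, 119) + 24584)*(16742 + 5342) = ((76 + 119) + 24584)*(16742 + 5342) = (195 + 24584)*22084 = 24779*22084 = 547219436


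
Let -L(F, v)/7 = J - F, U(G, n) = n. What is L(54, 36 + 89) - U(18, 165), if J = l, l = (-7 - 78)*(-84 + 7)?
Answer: -45602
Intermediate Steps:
l = 6545 (l = -85*(-77) = 6545)
J = 6545
L(F, v) = -45815 + 7*F (L(F, v) = -7*(6545 - F) = -45815 + 7*F)
L(54, 36 + 89) - U(18, 165) = (-45815 + 7*54) - 1*165 = (-45815 + 378) - 165 = -45437 - 165 = -45602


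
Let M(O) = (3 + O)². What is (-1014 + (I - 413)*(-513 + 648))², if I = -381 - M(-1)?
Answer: 11825257536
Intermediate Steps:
I = -385 (I = -381 - (3 - 1)² = -381 - 1*2² = -381 - 1*4 = -381 - 4 = -385)
(-1014 + (I - 413)*(-513 + 648))² = (-1014 + (-385 - 413)*(-513 + 648))² = (-1014 - 798*135)² = (-1014 - 107730)² = (-108744)² = 11825257536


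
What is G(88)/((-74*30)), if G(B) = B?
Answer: -22/555 ≈ -0.039640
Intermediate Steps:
G(88)/((-74*30)) = 88/((-74*30)) = 88/(-2220) = 88*(-1/2220) = -22/555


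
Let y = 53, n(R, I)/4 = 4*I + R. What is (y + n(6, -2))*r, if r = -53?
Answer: -2385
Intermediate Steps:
n(R, I) = 4*R + 16*I (n(R, I) = 4*(4*I + R) = 4*(R + 4*I) = 4*R + 16*I)
(y + n(6, -2))*r = (53 + (4*6 + 16*(-2)))*(-53) = (53 + (24 - 32))*(-53) = (53 - 8)*(-53) = 45*(-53) = -2385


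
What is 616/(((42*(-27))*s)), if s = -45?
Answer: 44/3645 ≈ 0.012071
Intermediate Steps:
616/(((42*(-27))*s)) = 616/(((42*(-27))*(-45))) = 616/((-1134*(-45))) = 616/51030 = 616*(1/51030) = 44/3645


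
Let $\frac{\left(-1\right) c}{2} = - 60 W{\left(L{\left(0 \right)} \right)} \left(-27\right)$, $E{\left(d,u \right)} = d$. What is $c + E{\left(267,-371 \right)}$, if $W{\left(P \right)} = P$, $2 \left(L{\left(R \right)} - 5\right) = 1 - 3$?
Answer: $-12693$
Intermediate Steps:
$L{\left(R \right)} = 4$ ($L{\left(R \right)} = 5 + \frac{1 - 3}{2} = 5 + \frac{1}{2} \left(-2\right) = 5 - 1 = 4$)
$c = -12960$ ($c = - 2 \left(-60\right) 4 \left(-27\right) = - 2 \left(\left(-240\right) \left(-27\right)\right) = \left(-2\right) 6480 = -12960$)
$c + E{\left(267,-371 \right)} = -12960 + 267 = -12693$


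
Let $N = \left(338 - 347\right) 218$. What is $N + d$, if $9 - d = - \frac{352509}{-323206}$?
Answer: $- \frac{631573827}{323206} \approx -1954.1$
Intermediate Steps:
$d = \frac{2556345}{323206}$ ($d = 9 - - \frac{352509}{-323206} = 9 - \left(-352509\right) \left(- \frac{1}{323206}\right) = 9 - \frac{352509}{323206} = \frac{2556345}{323206} \approx 7.9093$)
$N = -1962$ ($N = \left(-9\right) 218 = -1962$)
$N + d = -1962 + \frac{2556345}{323206} = - \frac{631573827}{323206}$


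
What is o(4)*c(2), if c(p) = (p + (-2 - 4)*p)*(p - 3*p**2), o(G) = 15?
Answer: 1500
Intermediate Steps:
c(p) = -5*p*(p - 3*p**2) (c(p) = (p - 6*p)*(p - 3*p**2) = (-5*p)*(p - 3*p**2) = -5*p*(p - 3*p**2))
o(4)*c(2) = 15*(2**2*(-5 + 15*2)) = 15*(4*(-5 + 30)) = 15*(4*25) = 15*100 = 1500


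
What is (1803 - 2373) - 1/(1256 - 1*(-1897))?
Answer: -1797211/3153 ≈ -570.00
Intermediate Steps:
(1803 - 2373) - 1/(1256 - 1*(-1897)) = -570 - 1/(1256 + 1897) = -570 - 1/3153 = -1797211/3153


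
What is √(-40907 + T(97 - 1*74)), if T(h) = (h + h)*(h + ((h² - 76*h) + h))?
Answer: I*√94865 ≈ 308.0*I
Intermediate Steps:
T(h) = 2*h*(h² - 74*h) (T(h) = (2*h)*(h + (h² - 75*h)) = (2*h)*(h² - 74*h) = 2*h*(h² - 74*h))
√(-40907 + T(97 - 1*74)) = √(-40907 + 2*(97 - 1*74)²*(-74 + (97 - 1*74))) = √(-40907 + 2*(97 - 74)²*(-74 + (97 - 74))) = √(-40907 + 2*23²*(-74 + 23)) = √(-40907 + 2*529*(-51)) = √(-40907 - 53958) = √(-94865) = I*√94865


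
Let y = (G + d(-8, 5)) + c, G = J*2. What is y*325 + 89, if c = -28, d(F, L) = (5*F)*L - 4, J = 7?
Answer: -70761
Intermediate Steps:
d(F, L) = -4 + 5*F*L (d(F, L) = 5*F*L - 4 = -4 + 5*F*L)
G = 14 (G = 7*2 = 14)
y = -218 (y = (14 + (-4 + 5*(-8)*5)) - 28 = (14 + (-4 - 200)) - 28 = (14 - 204) - 28 = -190 - 28 = -218)
y*325 + 89 = -218*325 + 89 = -70850 + 89 = -70761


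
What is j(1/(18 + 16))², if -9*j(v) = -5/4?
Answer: 25/1296 ≈ 0.019290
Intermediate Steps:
j(v) = 5/36 (j(v) = -(-5)/(9*4) = -⅑*(-5/4) = 5/36)
j(1/(18 + 16))² = (5/36)² = 25/1296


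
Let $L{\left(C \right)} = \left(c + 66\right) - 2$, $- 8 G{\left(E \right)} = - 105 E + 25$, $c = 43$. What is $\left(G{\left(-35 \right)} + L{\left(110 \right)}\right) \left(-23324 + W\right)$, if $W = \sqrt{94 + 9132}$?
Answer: $8291682 - \frac{711 \sqrt{9226}}{2} \approx 8.2575 \cdot 10^{6}$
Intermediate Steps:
$W = \sqrt{9226} \approx 96.052$
$G{\left(E \right)} = - \frac{25}{8} + \frac{105 E}{8}$ ($G{\left(E \right)} = - \frac{- 105 E + 25}{8} = - \frac{25 - 105 E}{8} = - \frac{25}{8} + \frac{105 E}{8}$)
$L{\left(C \right)} = 107$ ($L{\left(C \right)} = \left(43 + 66\right) - 2 = 109 - 2 = 107$)
$\left(G{\left(-35 \right)} + L{\left(110 \right)}\right) \left(-23324 + W\right) = \left(\left(- \frac{25}{8} + \frac{105}{8} \left(-35\right)\right) + 107\right) \left(-23324 + \sqrt{9226}\right) = \left(\left(- \frac{25}{8} - \frac{3675}{8}\right) + 107\right) \left(-23324 + \sqrt{9226}\right) = \left(- \frac{925}{2} + 107\right) \left(-23324 + \sqrt{9226}\right) = - \frac{711 \left(-23324 + \sqrt{9226}\right)}{2} = 8291682 - \frac{711 \sqrt{9226}}{2}$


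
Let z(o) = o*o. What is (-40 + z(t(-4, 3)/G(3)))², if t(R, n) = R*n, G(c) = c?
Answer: 576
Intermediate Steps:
z(o) = o²
(-40 + z(t(-4, 3)/G(3)))² = (-40 + (-4*3/3)²)² = (-40 + (-12*⅓)²)² = (-40 + (-4)²)² = (-40 + 16)² = (-24)² = 576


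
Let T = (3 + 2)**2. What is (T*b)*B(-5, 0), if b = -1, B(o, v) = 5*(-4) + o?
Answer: 625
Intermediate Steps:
T = 25 (T = 5**2 = 25)
B(o, v) = -20 + o
(T*b)*B(-5, 0) = (25*(-1))*(-20 - 5) = -25*(-25) = 625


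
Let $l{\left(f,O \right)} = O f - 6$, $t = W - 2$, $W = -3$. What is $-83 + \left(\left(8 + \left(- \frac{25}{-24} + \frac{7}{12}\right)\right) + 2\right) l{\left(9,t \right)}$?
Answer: $- \frac{5407}{8} \approx -675.88$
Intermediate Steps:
$t = -5$ ($t = -3 - 2 = -5$)
$l{\left(f,O \right)} = -6 + O f$
$-83 + \left(\left(8 + \left(- \frac{25}{-24} + \frac{7}{12}\right)\right) + 2\right) l{\left(9,t \right)} = -83 + \left(\left(8 + \left(- \frac{25}{-24} + \frac{7}{12}\right)\right) + 2\right) \left(-6 - 45\right) = -83 + \left(\left(8 + \left(\left(-25\right) \left(- \frac{1}{24}\right) + 7 \cdot \frac{1}{12}\right)\right) + 2\right) \left(-6 - 45\right) = -83 + \left(\left(8 + \left(\frac{25}{24} + \frac{7}{12}\right)\right) + 2\right) \left(-51\right) = -83 + \left(\left(8 + \frac{13}{8}\right) + 2\right) \left(-51\right) = -83 + \left(\frac{77}{8} + 2\right) \left(-51\right) = -83 + \frac{93}{8} \left(-51\right) = -83 - \frac{4743}{8} = - \frac{5407}{8}$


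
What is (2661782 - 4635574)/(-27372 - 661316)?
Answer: 123362/43043 ≈ 2.8660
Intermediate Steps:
(2661782 - 4635574)/(-27372 - 661316) = -1973792/(-688688) = -1973792*(-1/688688) = 123362/43043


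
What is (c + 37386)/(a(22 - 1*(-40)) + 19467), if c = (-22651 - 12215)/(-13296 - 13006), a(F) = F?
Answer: 491680719/256825879 ≈ 1.9145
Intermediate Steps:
c = 17433/13151 (c = -34866/(-26302) = -34866*(-1/26302) = 17433/13151 ≈ 1.3256)
(c + 37386)/(a(22 - 1*(-40)) + 19467) = (17433/13151 + 37386)/((22 - 1*(-40)) + 19467) = 491680719/(13151*((22 + 40) + 19467)) = 491680719/(13151*(62 + 19467)) = (491680719/13151)/19529 = (491680719/13151)*(1/19529) = 491680719/256825879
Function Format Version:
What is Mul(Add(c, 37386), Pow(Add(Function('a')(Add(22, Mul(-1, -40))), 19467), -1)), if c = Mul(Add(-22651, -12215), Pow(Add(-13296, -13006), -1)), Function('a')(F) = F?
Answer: Rational(491680719, 256825879) ≈ 1.9145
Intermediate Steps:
c = Rational(17433, 13151) (c = Mul(-34866, Pow(-26302, -1)) = Mul(-34866, Rational(-1, 26302)) = Rational(17433, 13151) ≈ 1.3256)
Mul(Add(c, 37386), Pow(Add(Function('a')(Add(22, Mul(-1, -40))), 19467), -1)) = Mul(Add(Rational(17433, 13151), 37386), Pow(Add(Add(22, Mul(-1, -40)), 19467), -1)) = Mul(Rational(491680719, 13151), Pow(Add(Add(22, 40), 19467), -1)) = Mul(Rational(491680719, 13151), Pow(Add(62, 19467), -1)) = Mul(Rational(491680719, 13151), Pow(19529, -1)) = Mul(Rational(491680719, 13151), Rational(1, 19529)) = Rational(491680719, 256825879)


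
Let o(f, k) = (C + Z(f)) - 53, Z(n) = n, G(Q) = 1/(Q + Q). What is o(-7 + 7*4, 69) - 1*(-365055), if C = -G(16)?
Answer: 11680735/32 ≈ 3.6502e+5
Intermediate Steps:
G(Q) = 1/(2*Q)
C = -1/32 (C = -1/(2*16) = -1*1/32 = -1/32 ≈ -0.031250)
o(f, k) = -1697/32 + f (o(f, k) = (-1/32 + f) - 53 = -1697/32 + f)
o(-7 + 7*4, 69) - 1*(-365055) = (-1697/32 + (-7 + 7*4)) - 1*(-365055) = (-1697/32 + (-7 + 28)) + 365055 = (-1697/32 + 21) + 365055 = -1025/32 + 365055 = 11680735/32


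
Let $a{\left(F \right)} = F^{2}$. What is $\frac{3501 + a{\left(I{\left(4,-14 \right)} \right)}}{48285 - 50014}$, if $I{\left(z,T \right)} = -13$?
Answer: $- \frac{3670}{1729} \approx -2.1226$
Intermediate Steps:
$\frac{3501 + a{\left(I{\left(4,-14 \right)} \right)}}{48285 - 50014} = \frac{3501 + \left(-13\right)^{2}}{48285 - 50014} = \frac{3501 + 169}{-1729} = 3670 \left(- \frac{1}{1729}\right) = - \frac{3670}{1729}$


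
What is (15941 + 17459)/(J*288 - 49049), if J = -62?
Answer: -6680/13381 ≈ -0.49922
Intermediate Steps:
(15941 + 17459)/(J*288 - 49049) = (15941 + 17459)/(-62*288 - 49049) = 33400/(-17856 - 49049) = 33400/(-66905) = 33400*(-1/66905) = -6680/13381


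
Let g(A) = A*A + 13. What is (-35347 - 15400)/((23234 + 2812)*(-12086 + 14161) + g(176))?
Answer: -50747/54076439 ≈ -0.00093843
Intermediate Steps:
g(A) = 13 + A² (g(A) = A² + 13 = 13 + A²)
(-35347 - 15400)/((23234 + 2812)*(-12086 + 14161) + g(176)) = (-35347 - 15400)/((23234 + 2812)*(-12086 + 14161) + (13 + 176²)) = -50747/(26046*2075 + (13 + 30976)) = -50747/(54045450 + 30989) = -50747/54076439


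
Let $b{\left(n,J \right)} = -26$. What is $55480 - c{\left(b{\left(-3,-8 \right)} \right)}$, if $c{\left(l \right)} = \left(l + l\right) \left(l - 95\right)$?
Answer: $49188$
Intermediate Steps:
$c{\left(l \right)} = 2 l \left(-95 + l\right)$
$55480 - c{\left(b{\left(-3,-8 \right)} \right)} = 55480 - 2 \left(-26\right) \left(-95 - 26\right) = 55480 - 2 \left(-26\right) \left(-121\right) = 55480 - 6292 = 49188$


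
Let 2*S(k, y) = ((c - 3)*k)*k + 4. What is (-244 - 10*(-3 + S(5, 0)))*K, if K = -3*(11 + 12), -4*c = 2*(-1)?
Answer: -10833/2 ≈ -5416.5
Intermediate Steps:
c = ½ (c = -(-1)/2 = -¼*(-2) = ½ ≈ 0.50000)
S(k, y) = 2 - 5*k²/4 (S(k, y) = (((½ - 3)*k)*k + 4)/2 = ((-5*k/2)*k + 4)/2 = (-5*k²/2 + 4)/2 = (4 - 5*k²/2)/2 = 2 - 5*k²/4)
K = -69 (K = -3*23 = -69)
(-244 - 10*(-3 + S(5, 0)))*K = (-244 - 10*(-3 + (2 - 5/4*5²)))*(-69) = (-244 - 10*(-3 + (2 - 5/4*25)))*(-69) = (-244 - 10*(-3 + (2 - 125/4)))*(-69) = (-244 - 10*(-3 - 117/4))*(-69) = (-244 - 10*(-129/4))*(-69) = (-244 + 645/2)*(-69) = (157/2)*(-69) = -10833/2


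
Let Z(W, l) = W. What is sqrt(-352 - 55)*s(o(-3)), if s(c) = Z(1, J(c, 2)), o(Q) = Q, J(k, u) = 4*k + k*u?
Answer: I*sqrt(407) ≈ 20.174*I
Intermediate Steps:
s(c) = 1
sqrt(-352 - 55)*s(o(-3)) = sqrt(-352 - 55)*1 = sqrt(-407)*1 = (I*sqrt(407))*1 = I*sqrt(407)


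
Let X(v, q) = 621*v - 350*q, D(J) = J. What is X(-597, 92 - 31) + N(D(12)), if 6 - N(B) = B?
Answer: -392093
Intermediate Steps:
N(B) = 6 - B
X(v, q) = -350*q + 621*v
X(-597, 92 - 31) + N(D(12)) = (-350*(92 - 31) + 621*(-597)) + (6 - 1*12) = (-350*61 - 370737) + (6 - 12) = (-21350 - 370737) - 6 = -392087 - 6 = -392093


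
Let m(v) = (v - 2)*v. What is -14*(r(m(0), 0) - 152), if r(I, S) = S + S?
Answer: 2128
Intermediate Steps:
m(v) = v*(-2 + v) (m(v) = (-2 + v)*v = v*(-2 + v))
r(I, S) = 2*S
-14*(r(m(0), 0) - 152) = -14*(2*0 - 152) = -14*(0 - 152) = -14*(-152) = 2128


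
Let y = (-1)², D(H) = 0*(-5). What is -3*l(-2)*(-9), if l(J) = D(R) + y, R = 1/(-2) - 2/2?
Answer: 27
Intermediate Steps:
R = -3/2 (R = 1*(-½) - 2*½ = -½ - 1 = -3/2 ≈ -1.5000)
D(H) = 0
y = 1
l(J) = 1 (l(J) = 0 + 1 = 1)
-3*l(-2)*(-9) = -3*1*(-9) = -3*(-9) = 27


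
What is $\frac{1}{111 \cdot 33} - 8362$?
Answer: $- \frac{30630005}{3663} \approx -8362.0$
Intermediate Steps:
$\frac{1}{111 \cdot 33} - 8362 = \frac{1}{3663} - 8362 = - \frac{30630005}{3663}$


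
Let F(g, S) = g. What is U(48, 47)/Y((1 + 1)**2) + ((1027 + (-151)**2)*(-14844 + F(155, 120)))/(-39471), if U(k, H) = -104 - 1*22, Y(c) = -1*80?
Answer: 14002866353/1578840 ≈ 8869.1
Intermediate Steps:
Y(c) = -80
U(k, H) = -126 (U(k, H) = -104 - 22 = -126)
U(48, 47)/Y((1 + 1)**2) + ((1027 + (-151)**2)*(-14844 + F(155, 120)))/(-39471) = -126/(-80) + ((1027 + (-151)**2)*(-14844 + 155))/(-39471) = -126*(-1/80) + ((1027 + 22801)*(-14689))*(-1/39471) = 63/40 + (23828*(-14689))*(-1/39471) = 63/40 - 350009492*(-1/39471) = 63/40 + 350009492/39471 = 14002866353/1578840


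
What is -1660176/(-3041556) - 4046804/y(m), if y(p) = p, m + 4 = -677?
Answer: 146544185320/24658329 ≈ 5943.0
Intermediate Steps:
m = -681 (m = -4 - 677 = -681)
-1660176/(-3041556) - 4046804/y(m) = -1660176/(-3041556) - 4046804/(-681) = -1660176*(-1/3041556) - 4046804*(-1/681) = 19764/36209 + 4046804/681 = 146544185320/24658329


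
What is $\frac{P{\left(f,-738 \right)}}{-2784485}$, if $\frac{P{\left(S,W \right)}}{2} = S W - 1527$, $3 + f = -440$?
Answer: $- \frac{650814}{2784485} \approx -0.23373$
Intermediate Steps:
$f = -443$ ($f = -3 - 440 = -443$)
$P{\left(S,W \right)} = -3054 + 2 S W$ ($P{\left(S,W \right)} = 2 \left(S W - 1527\right) = 2 \left(-1527 + S W\right) = -3054 + 2 S W$)
$\frac{P{\left(f,-738 \right)}}{-2784485} = \frac{-3054 + 2 \left(-443\right) \left(-738\right)}{-2784485} = \left(-3054 + 653868\right) \left(- \frac{1}{2784485}\right) = 650814 \left(- \frac{1}{2784485}\right) = - \frac{650814}{2784485}$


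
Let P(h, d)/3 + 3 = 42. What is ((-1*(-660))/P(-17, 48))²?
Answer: 48400/1521 ≈ 31.821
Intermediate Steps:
P(h, d) = 117 (P(h, d) = -9 + 3*42 = -9 + 126 = 117)
((-1*(-660))/P(-17, 48))² = (-1*(-660)/117)² = (660*(1/117))² = (220/39)² = 48400/1521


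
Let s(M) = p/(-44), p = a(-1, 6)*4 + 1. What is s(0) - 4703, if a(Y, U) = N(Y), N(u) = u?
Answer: -206929/44 ≈ -4702.9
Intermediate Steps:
a(Y, U) = Y
p = -3 (p = -1*4 + 1 = -4 + 1 = -3)
s(M) = 3/44 (s(M) = -3/(-44) = -3*(-1/44) = 3/44)
s(0) - 4703 = 3/44 - 4703 = -206929/44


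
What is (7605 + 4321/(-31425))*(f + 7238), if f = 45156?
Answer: 12521265032776/31425 ≈ 3.9845e+8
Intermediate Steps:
(7605 + 4321/(-31425))*(f + 7238) = (7605 + 4321/(-31425))*(45156 + 7238) = (7605 + 4321*(-1/31425))*52394 = (7605 - 4321/31425)*52394 = (238982804/31425)*52394 = 12521265032776/31425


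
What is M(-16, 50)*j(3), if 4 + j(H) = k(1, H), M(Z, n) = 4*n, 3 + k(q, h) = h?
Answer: -800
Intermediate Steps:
k(q, h) = -3 + h
j(H) = -7 + H (j(H) = -4 + (-3 + H) = -7 + H)
M(-16, 50)*j(3) = (4*50)*(-7 + 3) = 200*(-4) = -800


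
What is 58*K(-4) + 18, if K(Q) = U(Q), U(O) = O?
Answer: -214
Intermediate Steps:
K(Q) = Q
58*K(-4) + 18 = 58*(-4) + 18 = -232 + 18 = -214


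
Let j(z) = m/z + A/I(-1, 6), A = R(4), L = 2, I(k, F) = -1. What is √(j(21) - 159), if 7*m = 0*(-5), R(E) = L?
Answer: I*√161 ≈ 12.689*I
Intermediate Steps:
R(E) = 2
A = 2
m = 0 (m = (0*(-5))/7 = (⅐)*0 = 0)
j(z) = -2 (j(z) = 0/z + 2/(-1) = 0 + 2*(-1) = 0 - 2 = -2)
√(j(21) - 159) = √(-2 - 159) = √(-161) = I*√161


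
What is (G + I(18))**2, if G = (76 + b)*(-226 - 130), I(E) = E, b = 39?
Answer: 1674610084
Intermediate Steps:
G = -40940 (G = (76 + 39)*(-226 - 130) = 115*(-356) = -40940)
(G + I(18))**2 = (-40940 + 18)**2 = (-40922)**2 = 1674610084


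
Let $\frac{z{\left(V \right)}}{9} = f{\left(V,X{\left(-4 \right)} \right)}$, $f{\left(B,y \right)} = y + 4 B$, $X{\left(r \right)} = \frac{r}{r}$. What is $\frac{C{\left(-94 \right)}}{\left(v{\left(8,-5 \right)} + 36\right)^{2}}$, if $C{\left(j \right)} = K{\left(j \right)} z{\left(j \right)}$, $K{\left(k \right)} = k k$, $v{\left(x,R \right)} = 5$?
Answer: $- \frac{29821500}{1681} \approx -17740.0$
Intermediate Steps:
$X{\left(r \right)} = 1$
$K{\left(k \right)} = k^{2}$
$z{\left(V \right)} = 9 + 36 V$ ($z{\left(V \right)} = 9 \left(1 + 4 V\right) = 9 + 36 V$)
$C{\left(j \right)} = j^{2} \left(9 + 36 j\right)$
$\frac{C{\left(-94 \right)}}{\left(v{\left(8,-5 \right)} + 36\right)^{2}} = \frac{\left(-94\right)^{2} \left(9 + 36 \left(-94\right)\right)}{\left(5 + 36\right)^{2}} = \frac{8836 \left(9 - 3384\right)}{41^{2}} = \frac{8836 \left(-3375\right)}{1681} = \left(-29821500\right) \frac{1}{1681} = - \frac{29821500}{1681}$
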